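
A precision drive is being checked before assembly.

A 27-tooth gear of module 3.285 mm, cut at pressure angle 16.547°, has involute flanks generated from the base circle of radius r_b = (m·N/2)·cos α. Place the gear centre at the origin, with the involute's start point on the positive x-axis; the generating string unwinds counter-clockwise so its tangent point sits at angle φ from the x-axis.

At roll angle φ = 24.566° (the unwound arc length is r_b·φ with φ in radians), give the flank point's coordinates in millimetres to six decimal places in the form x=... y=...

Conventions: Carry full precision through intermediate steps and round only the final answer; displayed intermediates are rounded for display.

x=46.240613 y=1.096503

single-mesh involute tooth geometry (27T wheel at module 3.285)
pitch radius r_p = m·N/2 = 3.285·27/2 = 44.347500
base radius r_b = r_p·cos α = 44.347500·cos 16.547° = 42.510912
roll angle φ = 24.566° = 0.42875758 rad
x = r_b·(cos φ + φ·sin φ) = 46.240613
y = r_b·(sin φ − φ·cos φ) = 1.096503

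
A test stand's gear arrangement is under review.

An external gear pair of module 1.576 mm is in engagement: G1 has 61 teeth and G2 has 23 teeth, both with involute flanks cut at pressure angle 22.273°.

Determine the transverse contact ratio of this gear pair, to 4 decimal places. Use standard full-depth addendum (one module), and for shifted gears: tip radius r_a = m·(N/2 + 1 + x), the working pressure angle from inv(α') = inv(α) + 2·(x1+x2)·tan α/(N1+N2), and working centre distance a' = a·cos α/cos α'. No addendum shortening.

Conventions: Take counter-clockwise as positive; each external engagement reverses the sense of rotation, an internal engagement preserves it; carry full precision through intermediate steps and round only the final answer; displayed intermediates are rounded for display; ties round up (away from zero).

topology: single-mesh involute geometry — m = 1.576, 61T/23T pair
base radii: r_b1 = 44.481571, r_b2 = 16.771740
tip radii: r_a1 = 49.644000, r_a2 = 19.700000
no profile shift: α' = α, a' = a
action lengths: √(r_a1²−r_b1²) = 22.043515, √(r_a2²−r_b2²) = 10.334348
base pitch p_b = π·m·cos α = 4.581737
CR = (22.043515 + 10.334348 − 66.192000·sin 22.27300°)/4.581737 = 1.591048
contact ratio ≈ 1.5910

1.5910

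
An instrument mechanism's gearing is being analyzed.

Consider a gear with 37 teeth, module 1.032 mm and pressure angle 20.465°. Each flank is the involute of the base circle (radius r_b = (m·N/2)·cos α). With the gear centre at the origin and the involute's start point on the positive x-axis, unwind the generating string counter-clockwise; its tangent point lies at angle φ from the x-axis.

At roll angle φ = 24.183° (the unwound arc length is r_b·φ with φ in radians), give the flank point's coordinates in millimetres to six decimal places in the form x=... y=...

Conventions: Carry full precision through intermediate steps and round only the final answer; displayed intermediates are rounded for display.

single-mesh involute tooth geometry (37T wheel at module 1.032)
pitch radius r_p = m·N/2 = 1.032·37/2 = 19.092000
base radius r_b = r_p·cos α = 19.092000·cos 20.465° = 17.887026
roll angle φ = 24.183° = 0.42207297 rad
x = r_b·(cos φ + φ·sin φ) = 19.410016
y = r_b·(sin φ − φ·cos φ) = 0.440375

x=19.410016 y=0.440375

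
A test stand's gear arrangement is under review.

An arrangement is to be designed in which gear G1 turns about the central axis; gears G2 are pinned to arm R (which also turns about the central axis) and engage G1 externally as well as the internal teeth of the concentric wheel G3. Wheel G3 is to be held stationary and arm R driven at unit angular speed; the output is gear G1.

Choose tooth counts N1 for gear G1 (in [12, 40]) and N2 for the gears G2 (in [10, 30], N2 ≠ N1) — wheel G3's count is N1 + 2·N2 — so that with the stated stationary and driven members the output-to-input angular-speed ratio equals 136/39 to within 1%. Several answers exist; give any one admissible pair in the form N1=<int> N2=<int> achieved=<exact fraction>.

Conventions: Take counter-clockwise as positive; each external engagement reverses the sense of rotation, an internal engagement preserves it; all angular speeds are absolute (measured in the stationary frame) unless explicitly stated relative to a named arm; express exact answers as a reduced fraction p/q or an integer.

N1=39 N2=29 achieved=136/39

topology: planetary set — design target 136/39, arm = carrier (Willis)
Willis with ω_ring = 0: ω_sun/ω_arm = (N1+N3)/N1; set equal to 136/39  ⇒  N3/N1 = 136/39 − 1 = 97/39
N3 = N1 + 2·N2  ⇒  N2/N1 = (N3/N1 − 1)/2 = (97/39 − 1)/2 = 29/39
smallest multiple with N1 ≥ 12 and N2 ≥ 10: k = 1  ⇒  N1 = 1·39 = 39, N2 = 1·29 = 29 (N1 ≤ 40, N2 ≤ 30, N2 ≠ N1 ✓), N3 = 39 + 2·29 = 97
check: (N1+N3)/N1 with N1 = 39, N3 = 97 gives 136/39; |achieved − target| = 0 ≤ 34/975 ✓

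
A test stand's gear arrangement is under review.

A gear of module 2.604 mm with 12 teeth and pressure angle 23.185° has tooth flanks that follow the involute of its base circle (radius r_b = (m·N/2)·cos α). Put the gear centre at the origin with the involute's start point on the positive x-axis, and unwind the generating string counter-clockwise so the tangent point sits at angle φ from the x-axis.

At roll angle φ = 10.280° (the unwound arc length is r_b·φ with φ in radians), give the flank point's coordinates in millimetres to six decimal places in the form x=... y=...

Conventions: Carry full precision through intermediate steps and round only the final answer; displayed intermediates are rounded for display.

x=14.591494 y=0.027562

class = single-mesh tooth geometry [base-circle involute, m = 2.604, 12T]
pitch radius r_p = m·N/2 = 2.604·12/2 = 15.624000
base radius r_b = r_p·cos α = 15.624000·cos 23.185° = 14.362181
roll angle φ = 10.280° = 0.17941985 rad
x = r_b·(cos φ + φ·sin φ) = 14.591494
y = r_b·(sin φ − φ·cos φ) = 0.027562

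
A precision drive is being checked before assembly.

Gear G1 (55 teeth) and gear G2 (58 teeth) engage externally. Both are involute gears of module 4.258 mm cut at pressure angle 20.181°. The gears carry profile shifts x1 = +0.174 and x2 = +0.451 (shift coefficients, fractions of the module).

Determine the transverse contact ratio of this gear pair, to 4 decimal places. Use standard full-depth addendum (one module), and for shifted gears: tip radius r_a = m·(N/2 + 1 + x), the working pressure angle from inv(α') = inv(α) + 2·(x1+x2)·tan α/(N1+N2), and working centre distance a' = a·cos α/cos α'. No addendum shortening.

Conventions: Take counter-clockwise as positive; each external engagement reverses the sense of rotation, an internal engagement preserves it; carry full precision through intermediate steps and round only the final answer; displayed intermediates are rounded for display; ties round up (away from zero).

1.6840

single-mesh involute tooth geometry (55T engaging 58T at module 4.258)
base radii: r_b1 = 109.906242, r_b2 = 115.901128
tip radii: r_a1 = 122.093892, r_a2 = 129.660358
inv(α') = inv(20.181°) + 2·(+0.174+0.451)·tan α/(55+58) = 0.01939285  ⇒  α' = 21.76526°
a' = a·cos α / cos α' = 240.5770·cos 20.181°/cos 21.76526° = 243.140660
action lengths: √(r_a1²−r_b1²) = 53.174584, √(r_a2²−r_b2²) = 58.126903
base pitch p_b = π·m·cos α = 12.555660
CR = (53.174584 + 58.126903 − 243.140660·sin 21.76526°)/12.555660 = 1.684004
contact ratio ≈ 1.6840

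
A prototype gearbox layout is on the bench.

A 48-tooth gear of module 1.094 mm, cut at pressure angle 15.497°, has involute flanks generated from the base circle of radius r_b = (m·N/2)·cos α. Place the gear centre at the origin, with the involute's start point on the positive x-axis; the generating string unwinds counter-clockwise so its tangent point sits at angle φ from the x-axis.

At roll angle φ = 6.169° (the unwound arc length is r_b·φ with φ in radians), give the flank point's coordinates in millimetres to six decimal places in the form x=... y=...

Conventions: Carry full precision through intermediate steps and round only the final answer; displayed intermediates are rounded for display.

x=25.447680 y=0.010515

class = single-mesh tooth geometry [base-circle involute, m = 1.094, 48T]
pitch radius r_p = m·N/2 = 1.094·48/2 = 26.256000
base radius r_b = r_p·cos α = 26.256000·cos 15.497° = 25.301449
roll angle φ = 6.169° = 0.10766936 rad
x = r_b·(cos φ + φ·sin φ) = 25.447680
y = r_b·(sin φ − φ·cos φ) = 0.010515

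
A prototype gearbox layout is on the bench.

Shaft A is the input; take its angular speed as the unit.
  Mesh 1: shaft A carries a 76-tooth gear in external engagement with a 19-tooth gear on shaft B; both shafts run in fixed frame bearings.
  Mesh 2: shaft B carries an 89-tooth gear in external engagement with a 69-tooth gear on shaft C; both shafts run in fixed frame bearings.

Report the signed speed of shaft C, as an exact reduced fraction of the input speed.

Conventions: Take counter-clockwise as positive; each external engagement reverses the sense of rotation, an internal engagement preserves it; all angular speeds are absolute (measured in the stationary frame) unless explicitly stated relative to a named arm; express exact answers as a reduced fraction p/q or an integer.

356/69

2-mesh fixed-axis compound train (all bearings frame-fixed)
mesh 1 [76T→19T]: |ω|/ω_in = 1×76/19 = 4, sense flips to −
mesh 2 [89T→69T]: |ω|/ω_in = 4×89/69 = 356/69, sense flips to +
signed output speed (× input speed) = 356/69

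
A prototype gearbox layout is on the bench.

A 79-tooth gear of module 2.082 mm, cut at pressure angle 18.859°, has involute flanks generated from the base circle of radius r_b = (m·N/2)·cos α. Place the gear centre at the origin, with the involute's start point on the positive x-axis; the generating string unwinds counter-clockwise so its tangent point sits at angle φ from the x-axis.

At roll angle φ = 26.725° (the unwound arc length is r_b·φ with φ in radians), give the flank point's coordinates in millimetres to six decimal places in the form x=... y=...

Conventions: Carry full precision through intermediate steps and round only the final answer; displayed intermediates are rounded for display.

x=85.835146 y=2.575729

topology: single-mesh involute geometry — m = 2.082, N = 79
pitch radius r_p = m·N/2 = 2.082·79/2 = 82.239000
base radius r_b = r_p·cos α = 82.239000·cos 18.859° = 77.824156
roll angle φ = 26.725° = 0.46643924 rad
x = r_b·(cos φ + φ·sin φ) = 85.835146
y = r_b·(sin φ − φ·cos φ) = 2.575729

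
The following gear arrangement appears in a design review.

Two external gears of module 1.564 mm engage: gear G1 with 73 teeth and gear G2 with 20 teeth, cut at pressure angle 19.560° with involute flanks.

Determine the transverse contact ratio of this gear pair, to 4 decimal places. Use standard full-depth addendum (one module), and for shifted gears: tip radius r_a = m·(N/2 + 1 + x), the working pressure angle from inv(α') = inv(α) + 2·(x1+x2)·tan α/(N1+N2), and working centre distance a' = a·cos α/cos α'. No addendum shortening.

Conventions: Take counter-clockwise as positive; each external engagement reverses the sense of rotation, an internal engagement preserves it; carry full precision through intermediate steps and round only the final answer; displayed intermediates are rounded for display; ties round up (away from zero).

recognized (one external pair, fixed centres): single-mesh tooth geometry, m = 1.564, N1 = 73, N2 = 20
base radii: r_b1 = 53.791648, r_b2 = 14.737438
tip radii: r_a1 = 58.650000, r_a2 = 17.204000
no profile shift: α' = α, a' = a
action lengths: √(r_a1²−r_b1²) = 23.372658, √(r_a2²−r_b2²) = 8.876122
base pitch p_b = π·m·cos α = 4.629903
CR = (23.372658 + 8.876122 − 72.726000·sin 19.56000°)/4.629903 = 1.706422
contact ratio ≈ 1.7064

1.7064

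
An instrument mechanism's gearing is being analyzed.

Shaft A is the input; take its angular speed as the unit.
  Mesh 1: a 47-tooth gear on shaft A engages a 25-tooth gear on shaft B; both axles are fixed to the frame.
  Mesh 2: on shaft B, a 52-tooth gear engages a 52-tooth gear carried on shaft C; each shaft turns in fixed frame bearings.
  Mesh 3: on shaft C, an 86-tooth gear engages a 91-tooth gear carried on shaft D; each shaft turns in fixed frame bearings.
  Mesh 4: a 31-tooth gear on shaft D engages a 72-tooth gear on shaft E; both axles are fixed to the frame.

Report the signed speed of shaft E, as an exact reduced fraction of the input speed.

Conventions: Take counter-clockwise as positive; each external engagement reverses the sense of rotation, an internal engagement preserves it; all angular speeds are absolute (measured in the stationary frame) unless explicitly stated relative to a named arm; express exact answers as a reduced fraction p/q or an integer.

4-mesh fixed-axis compound train (all bearings frame-fixed)
mesh 1 [47T→25T]: |ω|/ω_in = 1×47/25 = 47/25, sense flips to −
mesh 2 [52T→52T]: |ω|/ω_in = (47/25)×52/52 = 47/25, sense flips to +
mesh 3 [86T→91T]: |ω|/ω_in = (47/25)×86/91 = 4042/2275, sense flips to −
mesh 4 [31T→72T]: |ω|/ω_in = (4042/2275)×31/72 = 62651/81900, sense flips to +
signed output speed (× input speed) = 62651/81900

62651/81900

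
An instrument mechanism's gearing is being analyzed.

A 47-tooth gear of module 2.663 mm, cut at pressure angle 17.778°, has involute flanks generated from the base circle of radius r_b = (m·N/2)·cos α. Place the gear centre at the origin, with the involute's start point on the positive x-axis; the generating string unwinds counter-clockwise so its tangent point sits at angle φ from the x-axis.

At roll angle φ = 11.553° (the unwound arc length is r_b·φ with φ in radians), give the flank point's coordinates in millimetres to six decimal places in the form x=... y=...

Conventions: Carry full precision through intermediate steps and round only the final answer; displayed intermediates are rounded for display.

x=60.791231 y=0.162187

topology: single-mesh involute geometry — m = 2.663, N = 47
pitch radius r_p = m·N/2 = 2.663·47/2 = 62.580500
base radius r_b = r_p·cos α = 62.580500·cos 17.778° = 59.592075
roll angle φ = 11.553° = 0.20163789 rad
x = r_b·(cos φ + φ·sin φ) = 60.791231
y = r_b·(sin φ − φ·cos φ) = 0.162187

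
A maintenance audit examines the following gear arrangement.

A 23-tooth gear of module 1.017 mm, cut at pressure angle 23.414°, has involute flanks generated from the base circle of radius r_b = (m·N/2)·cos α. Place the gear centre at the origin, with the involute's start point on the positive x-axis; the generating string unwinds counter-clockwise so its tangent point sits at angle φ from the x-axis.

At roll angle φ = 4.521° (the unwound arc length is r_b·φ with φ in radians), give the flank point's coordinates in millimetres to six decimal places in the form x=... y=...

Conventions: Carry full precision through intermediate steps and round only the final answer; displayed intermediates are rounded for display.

recognized (one wheel, involute flank): single-mesh tooth geometry, m = 1.017, N = 23
pitch radius r_p = m·N/2 = 1.017·23/2 = 11.695500
base radius r_b = r_p·cos α = 11.695500·cos 23.414° = 10.732464
roll angle φ = 4.521° = 0.07890634 rad
x = r_b·(cos φ + φ·sin φ) = 10.765823
y = r_b·(sin φ − φ·cos φ) = 0.001756

x=10.765823 y=0.001756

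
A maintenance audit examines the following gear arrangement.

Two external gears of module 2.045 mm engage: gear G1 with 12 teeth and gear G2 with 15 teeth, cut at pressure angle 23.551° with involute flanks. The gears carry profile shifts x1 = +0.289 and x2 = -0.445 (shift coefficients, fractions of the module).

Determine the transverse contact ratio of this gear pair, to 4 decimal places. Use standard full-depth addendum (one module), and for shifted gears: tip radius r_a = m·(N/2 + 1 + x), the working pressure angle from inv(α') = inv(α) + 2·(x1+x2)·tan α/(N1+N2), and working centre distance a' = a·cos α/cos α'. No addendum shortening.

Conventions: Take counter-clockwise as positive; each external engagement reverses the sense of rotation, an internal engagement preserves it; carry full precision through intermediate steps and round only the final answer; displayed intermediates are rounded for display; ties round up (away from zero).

class = single-mesh tooth geometry [involute pair 12T × 15T, m = 2.045]
base radii: r_b1 = 11.247968, r_b2 = 14.059960
tip radii: r_a1 = 14.906005, r_a2 = 16.472475
inv(α') = inv(23.551°) + 2·(+0.289-0.445)·tan α/(12+15) = 0.01979196  ⇒  α' = 21.90767°
a' = a·cos α / cos α' = 27.6075·cos 23.551°/cos 21.90767° = 27.277755
action lengths: √(r_a1²−r_b1²) = 9.781217, √(r_a2²−r_b2²) = 8.582539
base pitch p_b = π·m·cos α = 5.889422
CR = (9.781217 + 8.582539 − 27.277755·sin 21.90767°)/5.889422 = 1.389966
contact ratio ≈ 1.3900

1.3900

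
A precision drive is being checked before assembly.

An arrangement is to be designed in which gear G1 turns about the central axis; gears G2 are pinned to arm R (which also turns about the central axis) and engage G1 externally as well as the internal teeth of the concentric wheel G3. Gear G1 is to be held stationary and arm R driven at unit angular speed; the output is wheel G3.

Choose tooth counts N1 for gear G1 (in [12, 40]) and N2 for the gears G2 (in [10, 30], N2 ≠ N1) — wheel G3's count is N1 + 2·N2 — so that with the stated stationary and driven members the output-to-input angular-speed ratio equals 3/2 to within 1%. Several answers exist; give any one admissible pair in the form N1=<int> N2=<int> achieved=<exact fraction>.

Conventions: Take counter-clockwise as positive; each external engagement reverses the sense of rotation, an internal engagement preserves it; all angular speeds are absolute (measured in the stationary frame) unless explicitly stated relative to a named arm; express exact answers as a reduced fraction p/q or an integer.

N1=20 N2=10 achieved=3/2

design class (target 3/2): planetary set
Willis with ω_sun = 0: ω_ring/ω_arm = (N1+N3)/N3; set equal to 3/2  ⇒  N3/N1 = 1/(3/2 − 1) = 2
N3 = N1 + 2·N2  ⇒  N2/N1 = (N3/N1 − 1)/2 = (2 − 1)/2 = 1/2
smallest multiple with N1 ≥ 12 and N2 ≥ 10: k = 10  ⇒  N1 = 10·2 = 20, N2 = 10·1 = 10 (N1 ≤ 40, N2 ≤ 30, N2 ≠ N1 ✓), N3 = 20 + 2·10 = 40
check: (N1+N3)/N3 with N1 = 20, N3 = 40 gives 3/2; |achieved − target| = 0 ≤ 3/200 ✓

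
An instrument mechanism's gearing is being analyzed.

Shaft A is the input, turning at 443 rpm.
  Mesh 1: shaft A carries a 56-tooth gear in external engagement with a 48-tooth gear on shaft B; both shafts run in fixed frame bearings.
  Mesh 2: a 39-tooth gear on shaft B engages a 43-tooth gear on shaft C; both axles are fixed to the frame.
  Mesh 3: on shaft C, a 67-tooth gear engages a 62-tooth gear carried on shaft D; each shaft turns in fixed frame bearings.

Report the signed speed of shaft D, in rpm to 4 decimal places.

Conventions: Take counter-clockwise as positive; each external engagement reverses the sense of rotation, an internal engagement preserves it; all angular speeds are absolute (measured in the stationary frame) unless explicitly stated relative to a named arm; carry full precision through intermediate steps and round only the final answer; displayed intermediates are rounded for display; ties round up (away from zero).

-506.5587 rpm

topology: fixed-axis compound train — 3 meshes, A→D
mesh 1 [56T→48T]: ω = 443.0000×56/48 = 516.8333 rpm, sense flips to −
mesh 2 [39T→43T]: ω = 516.8333×39/43 = 468.7558 rpm, sense flips to +
mesh 3 [67T→62T]: ω = 468.7558×67/62 = 506.5587 rpm, sense flips to −
signed output speed = -506.5587 rpm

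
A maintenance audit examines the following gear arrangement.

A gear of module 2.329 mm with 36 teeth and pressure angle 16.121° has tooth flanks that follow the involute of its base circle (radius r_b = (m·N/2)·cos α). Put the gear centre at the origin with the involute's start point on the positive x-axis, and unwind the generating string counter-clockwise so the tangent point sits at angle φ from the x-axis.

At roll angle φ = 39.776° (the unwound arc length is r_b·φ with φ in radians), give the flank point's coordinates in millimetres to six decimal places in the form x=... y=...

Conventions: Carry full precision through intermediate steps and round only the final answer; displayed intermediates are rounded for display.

x=48.839958 y=4.278751

single-mesh involute tooth geometry (36T wheel at module 2.329)
pitch radius r_p = m·N/2 = 2.329·36/2 = 41.922000
base radius r_b = r_p·cos α = 41.922000·cos 16.121° = 40.273520
roll angle φ = 39.776° = 0.69422216 rad
x = r_b·(cos φ + φ·sin φ) = 48.839958
y = r_b·(sin φ − φ·cos φ) = 4.278751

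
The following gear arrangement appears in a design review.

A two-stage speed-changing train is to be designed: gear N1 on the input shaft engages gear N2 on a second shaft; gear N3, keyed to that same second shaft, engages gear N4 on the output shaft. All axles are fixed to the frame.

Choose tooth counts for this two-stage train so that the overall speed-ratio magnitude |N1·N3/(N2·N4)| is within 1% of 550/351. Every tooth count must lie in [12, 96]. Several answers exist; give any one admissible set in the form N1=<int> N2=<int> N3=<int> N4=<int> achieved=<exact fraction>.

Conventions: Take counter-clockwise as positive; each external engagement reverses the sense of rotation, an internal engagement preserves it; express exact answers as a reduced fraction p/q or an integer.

2-stage fixed-axis compound train for ratio 550/351
target = 550/351 in lowest terms: an exact hit needs N1·N3 = k·550 and N2·N4 = k·351 for one integer k, every count in [12, 96]; additionally prefer no 1:1 stage (N1 ≠ N2, N3 ≠ N4)
k = 1: N1·N3 = 550 = 22·25, N2·N4 = 351 = 13·27
achieved = 22·25/(13·27) = 550/351; |achieved − target| = 0 ≤ 11/702 ✓

N1=22 N2=13 N3=25 N4=27 achieved=550/351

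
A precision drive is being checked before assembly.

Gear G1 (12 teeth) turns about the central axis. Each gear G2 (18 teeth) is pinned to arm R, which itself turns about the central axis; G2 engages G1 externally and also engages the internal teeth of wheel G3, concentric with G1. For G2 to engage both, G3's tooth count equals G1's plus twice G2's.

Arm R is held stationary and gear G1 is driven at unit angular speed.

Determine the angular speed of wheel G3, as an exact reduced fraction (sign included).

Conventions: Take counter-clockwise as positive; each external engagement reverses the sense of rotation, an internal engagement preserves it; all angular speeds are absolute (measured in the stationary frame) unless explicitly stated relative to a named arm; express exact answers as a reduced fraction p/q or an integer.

-1/4

planetary set (12T centre, 18T on arm, 48T internal) — Willis relation
ring teeth: 12 + 2·18 = 48
12(ω_sun−ω_arm) = −48(ω_ring−ω_arm),  ω_arm = 0, ω_sun = 1
ω_ring = 0 − (12/48)(1−0) = -1/4
exact speed ratio = -1/4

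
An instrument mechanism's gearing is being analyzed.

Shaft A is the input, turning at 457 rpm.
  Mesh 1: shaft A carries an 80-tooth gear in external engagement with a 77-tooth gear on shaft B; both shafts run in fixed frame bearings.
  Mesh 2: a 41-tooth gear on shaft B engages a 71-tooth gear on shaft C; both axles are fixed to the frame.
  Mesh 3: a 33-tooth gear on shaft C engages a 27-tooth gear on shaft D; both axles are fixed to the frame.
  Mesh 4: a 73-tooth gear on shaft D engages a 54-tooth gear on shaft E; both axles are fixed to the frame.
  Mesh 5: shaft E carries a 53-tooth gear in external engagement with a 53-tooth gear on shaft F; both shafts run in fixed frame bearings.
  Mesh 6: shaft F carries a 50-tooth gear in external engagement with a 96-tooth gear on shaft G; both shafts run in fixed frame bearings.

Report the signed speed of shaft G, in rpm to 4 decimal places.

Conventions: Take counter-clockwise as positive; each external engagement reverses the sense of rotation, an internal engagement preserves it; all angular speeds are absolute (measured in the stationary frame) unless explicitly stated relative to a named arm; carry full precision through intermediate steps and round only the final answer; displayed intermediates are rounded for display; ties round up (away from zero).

class = fixed-axis compound train [6 meshes; 6 ratios multiply, 6 sense flips]
mesh 1 [80T→77T]: ω = 457.0000×80/77 = 474.8052 rpm, sense flips to −
mesh 2 [41T→71T]: ω = 474.8052×41/71 = 274.1833 rpm, sense flips to +
mesh 3 [33T→27T]: ω = 274.1833×33/27 = 335.1129 rpm, sense flips to −
mesh 4 [73T→54T]: ω = 335.1129×73/54 = 453.0230 rpm, sense flips to +
mesh 5 [53T→53T]: ω = 453.0230×53/53 = 453.0230 rpm, sense flips to −
mesh 6 [50T→96T]: ω = 453.0230×50/96 = 235.9495 rpm, sense flips to +
signed output speed = +235.9495 rpm

+235.9495 rpm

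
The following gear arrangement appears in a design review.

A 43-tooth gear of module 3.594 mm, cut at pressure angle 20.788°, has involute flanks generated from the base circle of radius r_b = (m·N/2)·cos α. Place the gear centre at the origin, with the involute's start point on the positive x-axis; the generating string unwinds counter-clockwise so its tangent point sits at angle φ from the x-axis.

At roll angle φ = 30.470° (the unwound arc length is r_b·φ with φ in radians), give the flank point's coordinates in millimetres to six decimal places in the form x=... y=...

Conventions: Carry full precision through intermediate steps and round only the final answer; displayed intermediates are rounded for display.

single-mesh involute tooth geometry (43T wheel at module 3.594)
pitch radius r_p = m·N/2 = 3.594·43/2 = 77.271000
base radius r_b = r_p·cos α = 77.271000·cos 20.788° = 72.240660
roll angle φ = 30.470° = 0.53180182 rad
x = r_b·(cos φ + φ·sin φ) = 81.744978
y = r_b·(sin φ − φ·cos φ) = 3.520282

x=81.744978 y=3.520282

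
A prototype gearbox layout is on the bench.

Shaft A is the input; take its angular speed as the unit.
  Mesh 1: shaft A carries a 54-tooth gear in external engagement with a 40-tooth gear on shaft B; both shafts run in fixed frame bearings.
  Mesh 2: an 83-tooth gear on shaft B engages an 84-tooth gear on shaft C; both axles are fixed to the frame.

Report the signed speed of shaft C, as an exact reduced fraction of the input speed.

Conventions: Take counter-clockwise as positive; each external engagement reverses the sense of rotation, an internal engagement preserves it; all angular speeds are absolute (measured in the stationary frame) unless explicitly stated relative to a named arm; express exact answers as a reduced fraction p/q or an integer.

747/560

2-mesh fixed-axis compound train (all bearings frame-fixed)
mesh 1 [54T→40T]: |ω|/ω_in = 1×54/40 = 27/20, sense flips to −
mesh 2 [83T→84T]: |ω|/ω_in = (27/20)×83/84 = 747/560, sense flips to +
signed output speed (× input speed) = 747/560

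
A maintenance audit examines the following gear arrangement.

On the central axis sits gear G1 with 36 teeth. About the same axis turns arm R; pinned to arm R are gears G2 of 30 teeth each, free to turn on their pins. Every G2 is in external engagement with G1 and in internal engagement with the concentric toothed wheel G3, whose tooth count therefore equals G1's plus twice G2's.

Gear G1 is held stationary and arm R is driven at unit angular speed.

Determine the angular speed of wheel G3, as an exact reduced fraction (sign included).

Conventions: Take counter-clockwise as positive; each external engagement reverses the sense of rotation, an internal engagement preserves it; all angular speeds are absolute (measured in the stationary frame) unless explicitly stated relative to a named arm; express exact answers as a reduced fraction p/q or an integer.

11/8

class = planetary set [G3 = 36+2·30 = 96; Willis about the carrier]
ring teeth: 36 + 2·30 = 96
36(ω_sun−ω_arm) = −96(ω_ring−ω_arm),  ω_sun = 0, ω_arm = 1
ω_ring = 1 − (36/96)(0−1) = 11/8
exact speed ratio = 11/8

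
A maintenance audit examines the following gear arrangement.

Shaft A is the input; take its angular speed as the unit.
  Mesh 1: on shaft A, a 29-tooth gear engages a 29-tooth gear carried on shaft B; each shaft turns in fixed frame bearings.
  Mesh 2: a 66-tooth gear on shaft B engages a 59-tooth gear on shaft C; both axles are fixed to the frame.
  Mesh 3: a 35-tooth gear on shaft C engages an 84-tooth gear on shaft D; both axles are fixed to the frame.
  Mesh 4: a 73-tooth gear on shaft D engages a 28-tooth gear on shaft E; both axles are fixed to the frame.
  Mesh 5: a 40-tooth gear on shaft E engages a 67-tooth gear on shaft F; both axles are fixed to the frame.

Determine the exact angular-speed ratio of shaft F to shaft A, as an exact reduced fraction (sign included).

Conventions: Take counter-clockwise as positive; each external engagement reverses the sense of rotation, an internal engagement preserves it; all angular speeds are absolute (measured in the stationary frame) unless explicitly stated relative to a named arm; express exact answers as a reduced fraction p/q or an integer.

-20075/27671

class = fixed-axis compound train [5 meshes; 5 ratios multiply, 5 sense flips]
mesh 1 [29T→29T]: running ratio 1, sense −
mesh 2 [66T→59T]: running ratio 66/59, sense +
mesh 3 [35T→84T]: running ratio 55/118, sense −
mesh 4 [73T→28T]: running ratio 4015/3304, sense +
mesh 5 [40T→67T]: running ratio 20075/27671, sense −
ω_out/ω_in = -20075/27671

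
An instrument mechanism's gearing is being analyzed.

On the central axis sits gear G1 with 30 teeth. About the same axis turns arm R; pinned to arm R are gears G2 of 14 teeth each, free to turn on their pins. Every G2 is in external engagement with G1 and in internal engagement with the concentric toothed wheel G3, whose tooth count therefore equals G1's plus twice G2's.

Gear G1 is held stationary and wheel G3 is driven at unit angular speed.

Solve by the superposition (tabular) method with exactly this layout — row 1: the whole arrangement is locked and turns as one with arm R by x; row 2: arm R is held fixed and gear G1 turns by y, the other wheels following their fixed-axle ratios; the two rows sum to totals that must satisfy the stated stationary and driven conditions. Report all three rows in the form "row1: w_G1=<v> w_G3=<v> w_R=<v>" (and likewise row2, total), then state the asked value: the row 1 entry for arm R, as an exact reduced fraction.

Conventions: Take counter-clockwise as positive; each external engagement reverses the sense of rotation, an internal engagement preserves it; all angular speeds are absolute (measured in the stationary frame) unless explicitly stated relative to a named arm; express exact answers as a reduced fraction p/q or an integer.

row1: w_G1=29/44 w_G3=29/44 w_R=29/44
row2: w_G1=-29/44 w_G3=15/44 w_R=0
total: w_G1=0 w_G3=1 w_R=29/44
asked value: 29/44

planetary set (30T centre, 14T on arm, 58T internal) — Willis relation
row 1: whole set turns with the arm by x
row 2 — arm fixed, fixed-axis ratios: sun y, ring −(30/58)·y, arm 0
boundary: total ω_sun = x + y = 0 and total ω_ring = x − (30/58)·y = 1  ⇒  y = -29/44, x = 29/44
row 2 ring = −(30/58)·(-29/44) = 15/44
totals (row 1 + row 2): sun 29/44 + (-29/44) = 0, ring 29/44 + 15/44 = 1, arm 29/44 + 0 = 29/44
asked cell (row1, arm) = 29/44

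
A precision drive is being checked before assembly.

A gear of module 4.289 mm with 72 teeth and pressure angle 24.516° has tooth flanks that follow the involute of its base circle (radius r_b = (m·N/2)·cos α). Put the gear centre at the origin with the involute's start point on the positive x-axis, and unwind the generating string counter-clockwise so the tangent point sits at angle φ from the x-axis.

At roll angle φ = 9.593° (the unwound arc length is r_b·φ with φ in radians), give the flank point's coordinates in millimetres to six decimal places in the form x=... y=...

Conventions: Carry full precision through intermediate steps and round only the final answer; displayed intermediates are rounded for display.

x=142.439060 y=0.219171

topology: single-mesh involute geometry — m = 4.289, N = 72
pitch radius r_p = m·N/2 = 4.289·72/2 = 154.404000
base radius r_b = r_p·cos α = 154.404000·cos 24.516° = 140.483774
roll angle φ = 9.593° = 0.16742944 rad
x = r_b·(cos φ + φ·sin φ) = 142.439060
y = r_b·(sin φ − φ·cos φ) = 0.219171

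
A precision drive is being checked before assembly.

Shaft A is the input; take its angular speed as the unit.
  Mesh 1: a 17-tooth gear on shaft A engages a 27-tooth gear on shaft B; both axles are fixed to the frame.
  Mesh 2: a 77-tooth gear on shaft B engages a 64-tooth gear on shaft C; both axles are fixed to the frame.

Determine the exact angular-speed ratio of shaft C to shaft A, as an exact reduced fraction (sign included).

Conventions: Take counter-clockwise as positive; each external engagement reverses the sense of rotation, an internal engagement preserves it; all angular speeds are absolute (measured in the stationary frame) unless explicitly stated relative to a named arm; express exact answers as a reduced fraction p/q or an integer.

1309/1728

class = fixed-axis compound train [2 meshes; 2 ratios multiply, 2 sense flips]
mesh 1 [17T→27T]: running ratio 17/27, sense −
mesh 2 [77T→64T]: running ratio 1309/1728, sense +
ω_out/ω_in = 1309/1728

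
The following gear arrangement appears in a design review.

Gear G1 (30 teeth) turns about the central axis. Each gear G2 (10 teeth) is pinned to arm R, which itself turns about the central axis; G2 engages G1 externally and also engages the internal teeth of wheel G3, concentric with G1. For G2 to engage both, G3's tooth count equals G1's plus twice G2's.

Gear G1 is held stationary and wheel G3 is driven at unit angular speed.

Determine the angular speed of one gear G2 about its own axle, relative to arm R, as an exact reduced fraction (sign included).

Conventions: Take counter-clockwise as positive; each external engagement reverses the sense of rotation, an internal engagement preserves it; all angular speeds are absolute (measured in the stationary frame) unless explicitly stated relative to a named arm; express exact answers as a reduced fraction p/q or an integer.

topology: planetary set — G1 30T / G2 10T / G3 50T, arm = carrier (Willis)
ring teeth: 30 + 2·10 = 50
30(ω_sun−ω_arm) = −50(ω_ring−ω_arm),  ω_sun = 0, ω_ring = 1
30(0−ω_arm) = −50(1−ω_arm)  ⇒  80·ω_arm = 50  ⇒  ω_arm = 5/8
sun–planet mesh: 30·(0−5/8) = −10·(ω_p−ω_arm)  ⇒  ω_p−ω_arm = 15/8
exact speed ratio = 15/8

15/8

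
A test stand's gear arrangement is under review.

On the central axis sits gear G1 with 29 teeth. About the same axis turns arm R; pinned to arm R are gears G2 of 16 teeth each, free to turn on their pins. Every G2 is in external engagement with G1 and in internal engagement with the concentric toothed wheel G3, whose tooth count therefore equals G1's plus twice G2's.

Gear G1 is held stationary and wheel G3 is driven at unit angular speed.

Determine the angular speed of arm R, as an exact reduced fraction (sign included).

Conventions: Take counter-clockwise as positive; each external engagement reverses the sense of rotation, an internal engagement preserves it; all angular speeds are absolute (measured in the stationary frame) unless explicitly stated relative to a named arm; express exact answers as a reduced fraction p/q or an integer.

61/90

topology: planetary set — G1 29T / G2 16T / G3 61T, arm = carrier (Willis)
ring teeth: 29 + 2·16 = 61
29(ω_sun−ω_arm) = −61(ω_ring−ω_arm),  ω_sun = 0, ω_ring = 1
29(0−ω_arm) = −61(1−ω_arm)  ⇒  90·ω_arm = 61  ⇒  ω_arm = 61/90
exact speed ratio = 61/90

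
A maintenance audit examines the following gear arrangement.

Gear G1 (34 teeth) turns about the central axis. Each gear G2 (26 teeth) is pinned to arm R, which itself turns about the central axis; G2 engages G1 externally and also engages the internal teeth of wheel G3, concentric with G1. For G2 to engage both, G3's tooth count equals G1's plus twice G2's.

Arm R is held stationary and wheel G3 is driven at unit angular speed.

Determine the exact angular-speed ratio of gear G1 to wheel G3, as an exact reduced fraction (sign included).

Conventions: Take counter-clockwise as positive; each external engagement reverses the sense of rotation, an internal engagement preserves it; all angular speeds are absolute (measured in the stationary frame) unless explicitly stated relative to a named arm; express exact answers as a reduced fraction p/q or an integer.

-43/17

class = planetary set [G3 = 34+2·26 = 86; Willis about the carrier]
ring teeth: 34 + 2·26 = 86
34(ω_sun−ω_arm) = −86(ω_ring−ω_arm),  ω_arm = 0, ω_ring = 1
ω_sun = 0 − (86/34)(1−0) = -43/17
ω_out/ω_in = -43/17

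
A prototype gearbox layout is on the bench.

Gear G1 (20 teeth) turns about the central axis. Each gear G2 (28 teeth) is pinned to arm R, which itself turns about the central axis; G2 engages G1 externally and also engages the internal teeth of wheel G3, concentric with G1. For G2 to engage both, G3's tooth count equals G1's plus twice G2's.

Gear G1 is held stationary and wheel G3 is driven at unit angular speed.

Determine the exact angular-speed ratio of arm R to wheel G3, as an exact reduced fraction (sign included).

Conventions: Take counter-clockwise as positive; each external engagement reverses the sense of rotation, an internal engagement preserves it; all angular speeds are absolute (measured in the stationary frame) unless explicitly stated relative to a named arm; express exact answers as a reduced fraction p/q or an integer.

class = planetary set [G3 = 20+2·28 = 76; Willis about the carrier]
ring teeth: 20 + 2·28 = 76
20(ω_sun−ω_arm) = −76(ω_ring−ω_arm),  ω_sun = 0, ω_ring = 1
20(0−ω_arm) = −76(1−ω_arm)  ⇒  96·ω_arm = 76  ⇒  ω_arm = 19/24
ω_out/ω_in = 19/24

19/24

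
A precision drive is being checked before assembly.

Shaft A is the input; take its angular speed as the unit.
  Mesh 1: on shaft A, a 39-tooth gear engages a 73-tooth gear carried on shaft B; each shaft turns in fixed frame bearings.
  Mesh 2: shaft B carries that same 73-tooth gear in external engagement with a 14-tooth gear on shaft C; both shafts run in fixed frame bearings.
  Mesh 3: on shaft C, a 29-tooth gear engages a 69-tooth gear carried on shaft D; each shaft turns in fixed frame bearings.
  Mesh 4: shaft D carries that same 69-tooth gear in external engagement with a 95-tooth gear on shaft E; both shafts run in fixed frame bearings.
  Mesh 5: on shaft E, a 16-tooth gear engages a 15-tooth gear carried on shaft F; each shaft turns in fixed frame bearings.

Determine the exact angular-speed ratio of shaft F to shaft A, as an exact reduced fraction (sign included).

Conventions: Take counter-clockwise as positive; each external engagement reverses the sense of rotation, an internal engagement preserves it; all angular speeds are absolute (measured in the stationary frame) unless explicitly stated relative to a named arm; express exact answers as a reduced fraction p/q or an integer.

-3016/3325

class = fixed-axis compound train [5 meshes; 5 ratios multiply, 5 sense flips]
mesh 1 [39T→73T]: running ratio 39/73, sense −
mesh 2 [73T→14T]: running ratio 39/14, sense +
mesh 3 [29T→69T]: running ratio 377/322, sense −
mesh 4 [69T→95T]: running ratio 1131/1330, sense +
mesh 5 [16T→15T]: running ratio 3016/3325, sense −
ω_out/ω_in = -3016/3325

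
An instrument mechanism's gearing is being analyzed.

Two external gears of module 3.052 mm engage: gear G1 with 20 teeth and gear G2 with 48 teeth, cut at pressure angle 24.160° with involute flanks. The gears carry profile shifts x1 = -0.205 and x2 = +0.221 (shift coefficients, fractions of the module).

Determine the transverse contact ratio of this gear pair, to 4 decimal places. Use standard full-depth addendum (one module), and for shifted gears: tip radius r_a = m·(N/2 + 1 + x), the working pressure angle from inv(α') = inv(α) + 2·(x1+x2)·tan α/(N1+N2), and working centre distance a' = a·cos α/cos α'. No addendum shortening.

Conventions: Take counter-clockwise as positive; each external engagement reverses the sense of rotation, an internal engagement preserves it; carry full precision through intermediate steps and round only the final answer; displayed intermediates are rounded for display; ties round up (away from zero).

1.5099

topology: single-mesh involute geometry — m = 3.052, 20T/48T pair
base radii: r_b1 = 27.846633, r_b2 = 66.831920
tip radii: r_a1 = 32.946340, r_a2 = 76.974492
inv(α') = inv(24.160°) + 2·(-0.205+0.221)·tan α/(20+48) = 0.02711849  ⇒  α' = 24.21994°
a' = a·cos α / cos α' = 103.7680·cos 24.160°/cos 24.21994° = 103.816775
action lengths: √(r_a1²−r_b1²) = 17.607565, √(r_a2²−r_b2²) = 38.191188
base pitch p_b = π·m·cos α = 8.748278
CR = (17.607565 + 38.191188 − 103.816775·sin 24.21994°)/8.748278 = 1.509887
contact ratio ≈ 1.5099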